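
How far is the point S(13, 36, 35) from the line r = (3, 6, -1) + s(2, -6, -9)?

6√10

Direction vector d = (2, -6, -9).
AP = (10, 30, 36); AP·d = -484, |AP|² = 2296, |d|² = 121.
distance² = |AP|² − (AP·d)²/|d|² = 2296 − 234256/121 = 360, so the distance is 6√10.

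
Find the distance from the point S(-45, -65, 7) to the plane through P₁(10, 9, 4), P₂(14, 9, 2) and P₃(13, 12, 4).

P₁P₂ = (4, 0, -2) and P₁P₃ = (3, 3, 0), so a normal is n = P₁P₂ × P₁P₃ = (6, -6, 12).
d = |6·(-45) + (-6)·(-65) + 12·7 − 54| / √(36 + 36 + 144) = |150| / (6√6) = 25√6/6.

25/√6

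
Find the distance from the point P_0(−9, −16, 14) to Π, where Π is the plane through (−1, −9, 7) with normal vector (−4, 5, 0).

3√41/41

The plane has equation n·(r − (−1, −9, 7)) = 0, i.e. n·r = -41.
d = |(-4)·(-9) + 5·(-16) − (-41)| / √(16 + 25 + 0) = |-3| / √41 = 3/√41.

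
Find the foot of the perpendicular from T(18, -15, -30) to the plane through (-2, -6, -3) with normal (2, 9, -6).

(16, -24, -24)

The perpendicular from T has direction n = (2, 9, -6): r = (18, -15, -30) + λ(2, 9, -6).
Substitute into the plane: n·(T + λn) = -40 gives 81 + 121λ = -40, so λ = -1.
Foot = (18, -15, -30) + (-1)·(2, 9, -6) = (16, -24, -24).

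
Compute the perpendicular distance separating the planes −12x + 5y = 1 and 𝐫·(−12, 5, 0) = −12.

1

Both planes have normal n = (−12, 5, 0), |n| = 13. Any point on the first plane is at distance |(-12) − 1|/|n| = 13/13 = 1 from the second.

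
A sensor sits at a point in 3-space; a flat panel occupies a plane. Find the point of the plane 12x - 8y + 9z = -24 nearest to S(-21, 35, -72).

(27, 3, -36)

The perpendicular from S has direction n = (12, -8, 9): r = (-21, 35, -72) + t(12, -8, 9).
Substitute into the plane: n·(S + tn) = -24 gives -1180 + 289t = -24, so t = 4.
Foot = (-21, 35, -72) + 4·(12, -8, 9) = (27, 3, -36).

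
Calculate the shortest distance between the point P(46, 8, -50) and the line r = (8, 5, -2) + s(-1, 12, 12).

Direction vector d = (-1, 12, 12).
AP = (38, 3, -48); AP·d = -578, |AP|² = 3757, |d|² = 289.
distance² = |AP|² − (AP·d)²/|d|² = 3757 − 334084/289 = 2601, so the distance is 51.

51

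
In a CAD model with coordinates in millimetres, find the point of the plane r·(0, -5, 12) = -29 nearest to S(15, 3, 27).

(15, 13, 3)

The perpendicular from S has direction n = (0, -5, 12): r = (15, 3, 27) + t(0, -5, 12).
Substitute into the plane: n·(S + tn) = -29 gives 309 + 169t = -29, so t = -2.
Foot = (15, 3, 27) + (-2)·(0, -5, 12) = (15, 13, 3).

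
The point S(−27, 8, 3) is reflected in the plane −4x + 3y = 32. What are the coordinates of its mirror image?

(5, -16, 3)

With n = (−4, 3, 0), the signed offset is (n·S − 32)/|n|² = 100/25 = 4.
S' = S − 2t·n = (−27, 8, 3) − 8·(−4, 3, 0) = (5, −16, 3).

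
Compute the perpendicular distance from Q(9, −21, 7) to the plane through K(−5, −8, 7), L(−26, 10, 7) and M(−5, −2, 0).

KL = (−21, 18, 0) and KM = (0, 6, −7), so a normal is n = KL × KM = (−126, −147, −126).
Then n·(9, −21, 7) − 924 = 147.
|n| = √(15876 + 21609 + 15876) = 231, so the distance is |147|/231 = 7/11.

7/11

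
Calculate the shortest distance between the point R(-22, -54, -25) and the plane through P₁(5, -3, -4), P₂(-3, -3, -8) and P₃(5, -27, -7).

1

P₁P₂ = (-8, 0, -4) and P₁P₃ = (0, -24, -3), so a normal is n = P₁P₂ × P₁P₃ = (-96, -24, 192).
Then n·(-22, -54, -25) - (-1176) = -216.
|n| = √(9216 + 576 + 36864) = 216, so the distance is |-216|/216 = 1.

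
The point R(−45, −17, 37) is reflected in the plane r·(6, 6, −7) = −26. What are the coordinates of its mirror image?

(15, 43, -33)

With n = (6, 6, −7), the signed offset is (n·R − (-26))/|n|² = -605/121 = -5.
R' = R − 2t·n = (−45, −17, 37) − (-10)·(6, 6, −7) = (15, 43, −33).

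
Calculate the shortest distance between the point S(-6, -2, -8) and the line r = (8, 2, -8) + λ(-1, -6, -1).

√174

Direction vector d = (-1, -6, -1).
AP = (-14, -4, 0); AP·d = 38, |AP|² = 212, |d|² = 38.
distance² = |AP|² − (AP·d)²/|d|² = 212 − 1444/38 = 174, so the distance is √174.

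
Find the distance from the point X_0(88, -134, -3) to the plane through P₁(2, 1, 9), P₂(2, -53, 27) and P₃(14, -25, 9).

P₁P₂ = (0, -54, 18) and P₁P₃ = (12, -26, 0), so a normal is n = P₁P₂ × P₁P₃ = (468, 216, 648).
Then n·(88, -134, -3) - 6984 = 3312.
|n| = √(219024 + 46656 + 419904) = 828, so the distance is |3312|/828 = 4.

4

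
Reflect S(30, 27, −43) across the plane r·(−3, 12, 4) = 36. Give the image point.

With n = (−3, 12, 4), the signed offset is (n·S − 36)/|n|² = 26/169 = 2/13.
S' = S − 2t·n = (30, 27, −43) − (4/13)·(−3, 12, 4) = (402/13, 303/13, −575/13).

(402/13, 303/13, -575/13)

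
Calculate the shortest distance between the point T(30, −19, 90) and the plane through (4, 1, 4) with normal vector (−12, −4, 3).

The plane has equation n·(r − (4, 1, 4)) = 0, i.e. n·r = -40.
Then n·(30, −19, 90) − (−40) = 26.
|n| = √(144 + 16 + 9) = 13, so the distance is |26|/13 = 2.

2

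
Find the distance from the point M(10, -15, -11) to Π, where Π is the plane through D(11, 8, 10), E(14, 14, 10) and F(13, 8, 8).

DE = (3, 6, 0) and DF = (2, 0, -2), so a normal is n = DE × DF = (-12, 6, -12).
n = (-12, 6, -12); n·P − (-204) = 126; |n| = 18; distance = 126/18 = 7.

7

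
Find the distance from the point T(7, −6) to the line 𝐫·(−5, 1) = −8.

The normal to the line is n = (−5, 1) with |n| = √26.
|n·T − (-8)| = |-41 − (-8)| = 33, so the distance is 33/√26.

33/√26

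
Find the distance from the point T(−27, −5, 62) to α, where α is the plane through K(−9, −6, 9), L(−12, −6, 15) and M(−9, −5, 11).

5

KL = (−3, 0, 6) and KM = (0, 1, 2), so a normal is n = KL × KM = (−6, 6, −3).
Then n·(−27, −5, 62) − (−9) = −45.
|n| = √(36 + 36 + 9) = 9, so the distance is |-45|/9 = 5.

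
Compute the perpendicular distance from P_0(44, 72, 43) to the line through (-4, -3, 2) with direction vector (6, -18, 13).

3√1009

Direction vector d = (6, -18, 13).
AP = (48, 75, 41); AP·d = -529, |AP|² = 9610, |d|² = 529.
distance² = |AP|² − (AP·d)²/|d|² = 9610 − 279841/529 = 9081, so the distance is 3√1009.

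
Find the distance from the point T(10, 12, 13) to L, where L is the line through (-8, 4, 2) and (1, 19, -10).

A direction vector is d = (9, 15, -12).
AP = (18, 8, 11); AP·d = 150, |AP|² = 509, |d|² = 450.
distance² = |AP|² − (AP·d)²/|d|² = 509 − 22500/450 = 459, so the distance is 3√51.

3√51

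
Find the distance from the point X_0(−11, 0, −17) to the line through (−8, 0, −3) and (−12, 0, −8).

√41

A direction vector is d = (−4, 0, −5).
AP = (−3, 0, −14), and AP × d = (0, 41, 0).
|AP × d|² = 1681 and |d|² = 41, so the distance is √(1681/41) = √41.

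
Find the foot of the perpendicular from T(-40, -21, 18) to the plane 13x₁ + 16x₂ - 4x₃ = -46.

n = (13, 16, -4), |n|² = 441, and n·T − (-46) = -882.
t = -882/441 = -2, so the foot is T − t·n = (-40, -21, 18) − (-2)·(13, 16, -4) = (-14, 11, 10).

(-14, 11, 10)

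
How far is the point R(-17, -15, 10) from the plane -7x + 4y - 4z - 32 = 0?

13/9

Normal vector n = (-7, 4, -4), and n·(-17, -15, 10) - 32 = -13.
|n| = √(49 + 16 + 16) = 9, so the distance is |-13|/9 = 13/9.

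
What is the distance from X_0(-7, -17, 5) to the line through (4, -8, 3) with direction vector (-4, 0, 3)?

Direction vector d = (-4, 0, 3).
AP = (-11, -9, 2); AP·d = 50, |AP|² = 206, |d|² = 25.
distance² = |AP|² − (AP·d)²/|d|² = 206 − 2500/25 = 106, so the distance is √106.

√106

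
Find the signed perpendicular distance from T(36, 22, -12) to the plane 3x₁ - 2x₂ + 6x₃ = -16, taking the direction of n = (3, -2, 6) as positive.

8/7

n·T − (-16) = 8.
|n| = 7, so the signed distance is 8/7.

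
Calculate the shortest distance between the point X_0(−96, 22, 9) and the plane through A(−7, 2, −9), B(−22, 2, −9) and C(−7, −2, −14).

AB = (−15, 0, 0) and AC = (0, −4, −5), so a normal is n = AB × AC = (0, −75, 60).
Then n·(−96, 22, 9) − (−690) = −420.
|n| = √(0 + 5625 + 3600) = 15√41, so the distance is |-420|/(15√41) = 28√41/41.

28/√41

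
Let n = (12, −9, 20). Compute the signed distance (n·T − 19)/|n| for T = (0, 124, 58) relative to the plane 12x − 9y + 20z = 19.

1

n·T − 19 = 25.
|n| = 25, so the signed distance is 25/25 = 1.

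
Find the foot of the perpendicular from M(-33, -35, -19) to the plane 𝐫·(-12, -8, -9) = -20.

n = (-12, -8, -9), |n|² = 289, and n·M − (-20) = 867.
t = 867/289 = 3, so the foot is M − t·n = (-33, -35, -19) − 3·(-12, -8, -9) = (3, -11, 8).

(3, -11, 8)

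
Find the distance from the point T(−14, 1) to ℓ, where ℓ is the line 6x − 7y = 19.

110/√85

d = |6·(-14) + (-7)·1 − 19| / √(36 + 49) = |-110|/√85 = 110/√85.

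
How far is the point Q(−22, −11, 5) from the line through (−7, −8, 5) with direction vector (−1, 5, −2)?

3√26

Direction vector d = (−1, 5, −2).
AP = (−15, −3, 0), and AP × d = (6, −30, −78).
|AP × d|² = 7020 and |d|² = 30, so the distance is √(7020/30) = √234 = 3√26.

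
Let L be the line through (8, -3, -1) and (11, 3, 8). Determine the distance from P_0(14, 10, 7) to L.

3√5

A direction vector is d = (3, 6, 9).
AP = (6, 13, 8), and AP × d = (69, -30, -3).
|AP × d|² = 5670 and |d|² = 126, so the distance is √(5670/126) = √45 = 3√5.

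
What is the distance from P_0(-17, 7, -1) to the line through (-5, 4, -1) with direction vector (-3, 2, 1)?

Direction vector d = (-3, 2, 1).
AP = (-12, 3, 0); AP·d = 42, |AP|² = 153, |d|² = 14.
distance² = |AP|² − (AP·d)²/|d|² = 153 − 1764/14 = 27, so the distance is 3√3.

3√3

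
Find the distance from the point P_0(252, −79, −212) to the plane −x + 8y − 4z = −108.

n = (−1, 8, −4); n·P − (-108) = 72; |n| = 9; distance = 72/9 = 8.

8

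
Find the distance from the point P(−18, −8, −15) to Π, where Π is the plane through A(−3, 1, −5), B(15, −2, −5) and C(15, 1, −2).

AB = (18, −3, 0) and AC = (18, 0, 3), so a normal is n = AB × AC = (−9, −54, 54).
n = (−9, −54, 54); n·P − (-297) = 81; |n| = 9√73; distance = 81/(9√73) = 9/√73.

9√73/73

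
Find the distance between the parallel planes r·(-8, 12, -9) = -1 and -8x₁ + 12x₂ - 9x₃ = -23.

22/17

With common normal n = (-8, 12, -9) (|n| = 17), the distance is |(-1) − (-23)|/|n| = 22/17.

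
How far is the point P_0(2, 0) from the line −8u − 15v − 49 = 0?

65/17

The normal to the line is n = (−8, −15) with |n| = 17.
|n·P_0 − 49| = |-16 − 49| = 65, so the distance is 65/17.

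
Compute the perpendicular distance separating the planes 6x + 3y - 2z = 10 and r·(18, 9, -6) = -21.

17/7

Divide the second equation by 3 to match normals: 6x + 3y - 2z = -7.
With common normal n = (6, 3, -2) (|n| = 7), the distance is |10 − (-7)|/|n| = 17/7.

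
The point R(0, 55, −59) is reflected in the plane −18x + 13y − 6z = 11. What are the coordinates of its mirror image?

(72, 3, -35)

n = (−18, 13, −6), |n|² = 529, n·R − 11 = 1058, so t = 1058/529 = 2.
Foot F = R − 2·n = (36, 29, −47); the reflection is 2F − R = (72, 3, −35).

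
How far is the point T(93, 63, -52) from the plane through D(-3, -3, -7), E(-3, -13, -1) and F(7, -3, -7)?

27√34/34

DE = (0, -10, 6) and DF = (10, 0, 0), so a normal is n = DE × DF = (0, 60, 100).
d = |60·63 + 100·(-52) − (-880)| / √(0 + 3600 + 10000) = |-540| / (20√34) = 27√34/34.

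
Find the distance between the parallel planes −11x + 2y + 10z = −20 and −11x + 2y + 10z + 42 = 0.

22/15

Both planes have normal n = (−11, 2, 10), |n| = 15. Any point on the first plane is at distance |(-42) − (-20)|/|n| = 22/15 from the second.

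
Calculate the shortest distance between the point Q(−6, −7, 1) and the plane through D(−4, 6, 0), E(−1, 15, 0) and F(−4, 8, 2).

8√11/11

DE = (3, 9, 0) and DF = (0, 2, 2), so a normal is n = DE × DF = (18, −6, 6).
d = |18·(-6) + (-6)·(-7) + 6·1 − (-108)| / √(324 + 36 + 36) = |48| / (6√11) = 8√11/11.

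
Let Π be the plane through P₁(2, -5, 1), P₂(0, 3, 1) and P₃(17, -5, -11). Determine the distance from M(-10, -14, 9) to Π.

P₁P₂ = (-2, 8, 0) and P₁P₃ = (15, 0, -12), so a normal is n = P₁P₂ × P₁P₃ = (-96, -24, -120).
d = |(-96)·(-10) + (-24)·(-14) + (-120)·9 − (-192)| / √(9216 + 576 + 14400) = |408| / (24√42) = 17√42/42.

17/√42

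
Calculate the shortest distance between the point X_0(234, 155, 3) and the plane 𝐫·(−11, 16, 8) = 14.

4

Normal vector n = (−11, 16, 8), and n·(234, 155, 3) − 14 = −84.
|n| = √(121 + 256 + 64) = 21, so the distance is |-84|/21 = 4.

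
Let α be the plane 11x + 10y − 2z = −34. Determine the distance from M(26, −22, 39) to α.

Normal vector n = (11, 10, −2), and n·(26, −22, 39) − (−34) = 22.
|n| = √(121 + 100 + 4) = 15, so the distance is |22|/15 = 22/15.

22/15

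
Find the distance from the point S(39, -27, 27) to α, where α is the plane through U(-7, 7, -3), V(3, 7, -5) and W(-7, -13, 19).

UV = (10, 0, -2) and UW = (0, -20, 22), so a normal is n = UV × UW = (-40, -220, -200).
Then n·(39, -27, 27) - (-660) = -360.
|n| = √(1600 + 48400 + 40000) = 300, so the distance is |-360|/300 = 6/5.

6/5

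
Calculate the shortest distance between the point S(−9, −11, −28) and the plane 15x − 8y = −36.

11/17

Normal vector n = (15, −8, 0), and n·(−9, −11, −28) − (−36) = −11.
|n| = √(225 + 64 + 0) = 17, so the distance is |-11|/17 = 11/17.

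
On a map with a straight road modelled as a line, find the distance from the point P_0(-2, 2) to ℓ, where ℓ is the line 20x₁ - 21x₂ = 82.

d = |20·(-2) + (-21)·2 − 82| / √(400 + 441) = |-164|/29 = 164/29.

164/29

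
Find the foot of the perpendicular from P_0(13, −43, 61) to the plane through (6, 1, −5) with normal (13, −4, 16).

The perpendicular from P_0 has direction n = (13, −4, 16): r = (13, −43, 61) + μ(13, −4, 16).
Substitute into the plane: n·(P_0 + μn) = -6 gives 1317 + 441μ = -6, so μ = -3.
Foot = (13, −43, 61) + (-3)·(13, −4, 16) = (−26, −31, 13).

(-26, -31, 13)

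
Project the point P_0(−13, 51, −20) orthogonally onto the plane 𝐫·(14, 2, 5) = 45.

n = (14, 2, 5), |n|² = 225, and n·P_0 − 45 = -225.
t = -225/225 = -1, so the foot is P_0 − t·n = (−13, 51, −20) − (-1)·(14, 2, 5) = (1, 53, −15).

(1, 53, -15)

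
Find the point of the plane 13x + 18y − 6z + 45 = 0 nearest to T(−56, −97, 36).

n = (13, 18, −6), |n|² = 529, and n·T − (-45) = -2645.
t = -2645/529 = -5, so the foot is T − t·n = (−56, −97, 36) − (-5)·(13, 18, −6) = (9, −7, 6).

(9, -7, 6)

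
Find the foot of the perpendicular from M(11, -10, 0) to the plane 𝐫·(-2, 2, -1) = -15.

The perpendicular from M has direction n = (-2, 2, -1): r = (11, -10, 0) + λ(-2, 2, -1).
Substitute into the plane: n·(M + λn) = -15 gives -42 + 9λ = -15, so λ = 3.
Foot = (11, -10, 0) + 3·(-2, 2, -1) = (5, -4, -3).

(5, -4, -3)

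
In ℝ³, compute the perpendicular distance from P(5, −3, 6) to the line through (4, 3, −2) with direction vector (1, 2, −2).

Direction vector d = (1, 2, −2).
AP = (1, −6, 8); AP·d = -27, |AP|² = 101, |d|² = 9.
distance² = |AP|² − (AP·d)²/|d|² = 101 − 729/9 = 20, so the distance is 2√5.

2√5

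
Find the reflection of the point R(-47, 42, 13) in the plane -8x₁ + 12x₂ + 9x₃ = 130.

n = (-8, 12, 9), |n|² = 289, n·R − 130 = 867, so t = 867/289 = 3.
Foot F = R − 3·n = (-23, 6, -14); the reflection is 2F − R = (1, -30, -41).

(1, -30, -41)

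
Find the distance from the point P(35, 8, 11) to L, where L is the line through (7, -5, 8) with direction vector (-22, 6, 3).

Direction vector d = (-22, 6, 3).
AP = (28, 13, 3), and AP × d = (21, -150, 454).
|AP × d|² = 229057 and |d|² = 529, so the distance is √(229057/529) = √433.

√433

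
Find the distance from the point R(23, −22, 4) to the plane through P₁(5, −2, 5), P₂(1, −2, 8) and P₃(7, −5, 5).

10/√29

P₁P₂ = (−4, 0, 3) and P₁P₃ = (2, −3, 0), so a normal is n = P₁P₂ × P₁P₃ = (9, 6, 12).
d = |9·23 + 6·(-22) + 12·4 − 93| / √(81 + 36 + 144) = |30| / (3√29) = 10/√29.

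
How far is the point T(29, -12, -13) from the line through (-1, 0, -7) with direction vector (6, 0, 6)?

Direction vector d = (6, 0, 6).
AP = (30, -12, -6); AP·d = 144, |AP|² = 1080, |d|² = 72.
distance² = |AP|² − (AP·d)²/|d|² = 1080 − 20736/72 = 792, so the distance is 6√22.

6√22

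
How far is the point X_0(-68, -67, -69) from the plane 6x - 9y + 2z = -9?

Normal vector n = (6, -9, 2), and n·(-68, -67, -69) - (-9) = 66.
|n| = √(36 + 81 + 4) = 11, so the distance is |66|/11 = 6.

6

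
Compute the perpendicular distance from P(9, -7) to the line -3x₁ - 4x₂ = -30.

The normal to the line is n = (-3, -4) with |n| = 5.
|n·P − (-30)| = |1 − (-30)| = 31, so the distance is 31/5.

31/5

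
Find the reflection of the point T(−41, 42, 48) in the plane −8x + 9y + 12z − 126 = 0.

(23, -30, -48)

With n = (−8, 9, 12), the signed offset is (n·T − 126)/|n|² = 1156/289 = 4.
T' = T − 2t·n = (−41, 42, 48) − 8·(−8, 9, 12) = (23, −30, −48).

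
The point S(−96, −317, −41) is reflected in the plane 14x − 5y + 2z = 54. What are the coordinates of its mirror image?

(-1636/15, -937/3, -643/15)

n = (14, −5, 2), |n|² = 225, n·S − 54 = 105, so t = 105/225 = 7/15.
Foot F = S − (7/15)·n = (−1538/15, −944/3, −629/15); the reflection is 2F − S = (−1636/15, −937/3, −643/15).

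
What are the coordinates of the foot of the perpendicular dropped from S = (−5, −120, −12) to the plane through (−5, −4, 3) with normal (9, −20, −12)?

(-41, -40, 36)

The perpendicular from S has direction n = (9, −20, −12): r = (−5, −120, −12) + t(9, −20, −12).
Substitute into the plane: n·(S + tn) = -1 gives 2499 + 625t = -1, so t = -4.
Foot = (−5, −120, −12) + (-4)·(9, −20, −12) = (−41, −40, 36).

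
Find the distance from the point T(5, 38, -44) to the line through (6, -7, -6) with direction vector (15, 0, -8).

√3181

Direction vector d = (15, 0, -8).
AP = (-1, 45, -38), and AP × d = (-360, -578, -675).
|AP × d|² = 919309 and |d|² = 289, so the distance is √(919309/289) = √3181.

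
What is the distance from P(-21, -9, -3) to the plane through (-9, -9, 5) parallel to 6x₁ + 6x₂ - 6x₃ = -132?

Parallel planes share the normal n = (6, 6, -6); since (-9, -9, 5) lies on the plane, its equation is 6x₁ + 6x₂ - 6x₃ = -138.
n = (6, 6, -6); n·P − (-138) = -24; |n| = 6√3; distance = 24/(6√3) = 4/√3.

4/√3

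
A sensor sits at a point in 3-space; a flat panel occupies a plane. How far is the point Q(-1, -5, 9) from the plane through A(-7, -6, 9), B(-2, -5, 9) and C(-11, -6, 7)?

1/√30

AB = (5, 1, 0) and AC = (-4, 0, -2), so a normal is n = AB × AC = (-2, 10, 4).
Then n·(-1, -5, 9) - (-10) = -2.
|n| = √(4 + 100 + 16) = 2√30, so the distance is |-2|/(2√30) = √30/30.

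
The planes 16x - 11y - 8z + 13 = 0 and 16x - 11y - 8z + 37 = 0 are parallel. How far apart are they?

8/7

With common normal n = (16, -11, -8) (|n| = 21), the distance is |(-13) − (-37)|/|n| = 24/21 = 8/7.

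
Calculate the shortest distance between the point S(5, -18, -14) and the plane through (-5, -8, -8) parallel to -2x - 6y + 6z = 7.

2/√19

Parallel planes share the normal n = (-2, -6, 6); since (-5, -8, -8) lies on the plane, its equation is -2x - 6y + 6z = 10.
Then n·(5, -18, -14) - 10 = 4.
|n| = √(4 + 36 + 36) = 2√19, so the distance is |4|/(2√19) = 2√19/19.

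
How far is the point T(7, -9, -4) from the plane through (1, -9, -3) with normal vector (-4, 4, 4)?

The plane has equation n·(r − (1, -9, -3)) = 0, i.e. n·r = -52.
n = (-4, 4, 4); n·P − (-52) = -28; |n| = 4√3; distance = 28/(4√3) = 7/√3.

7/√3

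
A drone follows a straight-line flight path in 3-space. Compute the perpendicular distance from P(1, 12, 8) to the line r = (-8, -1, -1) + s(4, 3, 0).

√106

Direction vector d = (4, 3, 0).
AP = (9, 13, 9); AP·d = 75, |AP|² = 331, |d|² = 25.
distance² = |AP|² − (AP·d)²/|d|² = 331 − 5625/25 = 106, so the distance is √106.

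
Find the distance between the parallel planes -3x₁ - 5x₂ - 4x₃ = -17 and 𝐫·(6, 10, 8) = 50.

Divide the second equation by -2 to match normals: -3x₁ - 5x₂ - 4x₃ = -25.
Both planes have normal n = (-3, -5, -4), |n| = 5√2. Any point on the first plane is at distance |(-25) − (-17)|/|n| = 8/(5√2) = 4√2/5 from the second.

4√2/5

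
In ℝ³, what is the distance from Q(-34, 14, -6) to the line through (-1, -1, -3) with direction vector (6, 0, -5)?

3√86

Direction vector d = (6, 0, -5).
AP = (-33, 15, -3); AP·d = -183, |AP|² = 1323, |d|² = 61.
distance² = |AP|² − (AP·d)²/|d|² = 1323 − 33489/61 = 774, so the distance is 3√86.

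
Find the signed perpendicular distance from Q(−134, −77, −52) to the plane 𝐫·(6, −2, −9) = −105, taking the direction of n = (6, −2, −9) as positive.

n·Q − (-105) = -77.
|n| = 11, so the signed distance is -77/11 = -7.

-7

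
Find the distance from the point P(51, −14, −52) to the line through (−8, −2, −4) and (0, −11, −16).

3√145

A direction vector is d = (8, −9, −12).
AP = (59, −12, −48), and AP × d = (−288, 324, −435).
|AP × d|² = 377145 and |d|² = 289, so the distance is √(377145/289) = √1305 = 3√145.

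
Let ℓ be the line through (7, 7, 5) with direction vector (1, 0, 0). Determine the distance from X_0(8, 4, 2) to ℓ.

Direction vector d = (1, 0, 0).
AP = (1, -3, -3), and AP × d = (0, -3, 3).
|AP × d|² = 18 and |d|² = 1, so the distance is √18 = 3√2.

3√2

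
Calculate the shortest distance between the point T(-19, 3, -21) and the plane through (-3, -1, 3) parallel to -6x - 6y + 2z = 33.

12√19/19

Parallel planes share the normal n = (-6, -6, 2); since (-3, -1, 3) lies on the plane, its equation is -6x - 6y + 2z = 30.
d = |(-6)·(-19) + (-6)·3 + 2·(-21) − 30| / √(36 + 36 + 4) = |24| / (2√19) = 12√19/19.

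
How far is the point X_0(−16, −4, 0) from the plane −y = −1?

5

Normal vector n = (0, −1, 0), and n·(−16, −4, 0) − (−1) = 5.
|n| = √(0 + 1 + 0) = 1, so the distance is |5|/1 = 5.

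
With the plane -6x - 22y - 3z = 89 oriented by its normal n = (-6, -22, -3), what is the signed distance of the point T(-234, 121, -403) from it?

-6

n·T − 89 = -138.
|n| = 23, so the signed distance is -138/23 = -6.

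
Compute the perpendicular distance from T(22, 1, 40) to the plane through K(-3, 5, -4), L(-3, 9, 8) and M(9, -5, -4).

13/√65

KL = (0, 4, 12) and KM = (12, -10, 0), so a normal is n = KL × KM = (120, 144, -48).
Then n·(22, 1, 40) - 552 = 312.
|n| = √(14400 + 20736 + 2304) = 24√65, so the distance is |312|/(24√65) = √65/5.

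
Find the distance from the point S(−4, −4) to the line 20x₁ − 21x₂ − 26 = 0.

22/29

d = |20·(-4) + (-21)·(-4) − 26| / √(400 + 441) = |-22|/29 = 22/29.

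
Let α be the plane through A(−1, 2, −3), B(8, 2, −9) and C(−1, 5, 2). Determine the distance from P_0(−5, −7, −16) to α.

√38/19

AB = (9, 0, −6) and AC = (0, 3, 5), so a normal is n = AB × AC = (18, −45, 27).
Then n·(−5, −7, −16) − (−189) = −18.
|n| = √(324 + 2025 + 729) = 9√38, so the distance is |-18|/(9√38) = √38/19.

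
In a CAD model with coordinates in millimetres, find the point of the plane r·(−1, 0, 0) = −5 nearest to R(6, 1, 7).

The perpendicular from R has direction n = (−1, 0, 0): r = (6, 1, 7) + μ(−1, 0, 0).
Substitute into the plane: n·(R + μn) = -5 gives -6 + 1μ = -5, so μ = 1.
Foot = (6, 1, 7) + 1·(−1, 0, 0) = (5, 1, 7).

(5, 1, 7)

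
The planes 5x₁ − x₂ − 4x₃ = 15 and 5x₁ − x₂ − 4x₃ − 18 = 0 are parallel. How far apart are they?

3/√42

With common normal n = (5, −1, −4) (|n| = √42), the distance is |15 − 18|/|n| = 3/√42.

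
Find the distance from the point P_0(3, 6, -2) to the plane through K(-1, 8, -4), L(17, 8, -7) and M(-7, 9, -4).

4/√73

KL = (18, 0, -3) and KM = (-6, 1, 0), so a normal is n = KL × KM = (3, 18, 18).
n = (3, 18, 18); n·P − 69 = 12; |n| = 3√73; distance = 12/(3√73) = 4/√73.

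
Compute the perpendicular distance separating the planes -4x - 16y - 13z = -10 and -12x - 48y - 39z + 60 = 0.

10/21

Divide the second equation by 3 to match normals: -4x - 16y - 13z = -20.
With common normal n = (-4, -16, -13) (|n| = 21), the distance is |(-10) − (-20)|/|n| = 10/21.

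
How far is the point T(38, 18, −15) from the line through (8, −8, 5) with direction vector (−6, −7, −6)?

Direction vector d = (−6, −7, −6).
AP = (30, 26, −20); AP·d = -242, |AP|² = 1976, |d|² = 121.
distance² = |AP|² − (AP·d)²/|d|² = 1976 − 58564/121 = 1492, so the distance is 2√373.

2√373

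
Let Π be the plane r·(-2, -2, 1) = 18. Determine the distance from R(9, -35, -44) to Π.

Normal vector n = (-2, -2, 1), and n·(9, -35, -44) - 18 = -10.
|n| = √(4 + 4 + 1) = 3, so the distance is |-10|/3 = 10/3.

10/3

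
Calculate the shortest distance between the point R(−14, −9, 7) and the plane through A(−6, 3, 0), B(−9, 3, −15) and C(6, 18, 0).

1/√42

AB = (−3, 0, −15) and AC = (12, 15, 0), so a normal is n = AB × AC = (225, −180, −45).
n = (225, −180, −45); n·P − (-1890) = 45; |n| = 45√42; distance = 45/(45√42) = 1/√42.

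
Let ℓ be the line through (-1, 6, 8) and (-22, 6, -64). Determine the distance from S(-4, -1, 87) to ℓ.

√674

A direction vector is d = (-21, 0, -72).
AP = (-3, -7, 79), and AP × d = (504, -1875, -147).
|AP × d|² = 3791250 and |d|² = 5625, so the distance is √(3791250/5625) = √674.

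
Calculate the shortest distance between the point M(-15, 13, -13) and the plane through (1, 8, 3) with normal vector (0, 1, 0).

5

The plane has equation n·(r − (1, 8, 3)) = 0, i.e. n·r = 8.
Then n·(-15, 13, -13) - 8 = 5.
|n| = √(0 + 1 + 0) = 1, so the distance is |5|/1 = 5.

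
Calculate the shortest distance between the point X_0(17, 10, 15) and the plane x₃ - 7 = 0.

8

Normal vector n = (0, 0, 1), and n·(17, 10, 15) - 7 = 8.
|n| = √(0 + 0 + 1) = 1, so the distance is |8|/1 = 8.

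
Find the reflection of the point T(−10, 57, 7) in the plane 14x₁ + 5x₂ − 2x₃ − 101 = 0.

(-206/15, 167/3, 113/15)

n = (14, 5, −2), |n|² = 225, n·T − 101 = 30, so t = 30/225 = 2/15.
Foot F = T − (2/15)·n = (−178/15, 169/3, 109/15); the reflection is 2F − T = (−206/15, 167/3, 113/15).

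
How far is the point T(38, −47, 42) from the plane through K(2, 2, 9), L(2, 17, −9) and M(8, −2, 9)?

KL = (0, 15, −18) and KM = (6, −4, 0), so a normal is n = KL × KM = (−72, −108, −90).
n = (−72, −108, −90); n·P − (-1170) = -270; |n| = 18√77; distance = 270/(18√77) = 15/√77.

15√77/77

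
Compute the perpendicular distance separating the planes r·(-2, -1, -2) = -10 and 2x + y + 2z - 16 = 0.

2

Divide the second equation by -1 to match normals: -2x - y - 2z = -16.
Both planes have normal n = (-2, -1, -2), |n| = 3. Any point on the first plane is at distance |(-16) − (-10)|/|n| = 6/3 = 2 from the second.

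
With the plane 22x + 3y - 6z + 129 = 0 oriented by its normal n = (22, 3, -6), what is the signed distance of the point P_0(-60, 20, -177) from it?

n·P_0 − (-129) = -69.
|n| = 23, so the signed distance is -69/23 = -3.

-3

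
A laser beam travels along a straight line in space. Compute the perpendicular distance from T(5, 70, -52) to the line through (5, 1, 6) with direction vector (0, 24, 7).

Direction vector d = (0, 24, 7).
AP = (0, 69, -58), and AP × d = (1875, 0, 0).
|AP × d|² = 3515625 and |d|² = 625, so the distance is √(3515625/625) = √5625 = 75.

75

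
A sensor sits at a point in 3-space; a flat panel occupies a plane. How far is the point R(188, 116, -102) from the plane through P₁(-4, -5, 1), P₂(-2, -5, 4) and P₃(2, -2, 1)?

8

P₁P₂ = (2, 0, 3) and P₁P₃ = (6, 3, 0), so a normal is n = P₁P₂ × P₁P₃ = (-9, 18, 6).
Then n·(188, 116, -102) - (-48) = -168.
|n| = √(81 + 324 + 36) = 21, so the distance is |-168|/21 = 8.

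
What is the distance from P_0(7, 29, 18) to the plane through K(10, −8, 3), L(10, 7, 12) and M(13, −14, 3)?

9√70/35

KL = (0, 15, 9) and KM = (3, −6, 0), so a normal is n = KL × KM = (54, 27, −45).
Then n·(7, 29, 18) − 189 = 162.
|n| = √(2916 + 729 + 2025) = 9√70, so the distance is |162|/(9√70) = 9√70/35.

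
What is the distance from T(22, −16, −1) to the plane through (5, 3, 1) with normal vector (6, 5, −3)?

The plane has equation n·(r − (5, 3, 1)) = 0, i.e. n·r = 42.
Then n·(22, −16, −1) − 42 = 13.
|n| = √(36 + 25 + 9) = √70, so the distance is |13|/√70 = 13/√70.

13/√70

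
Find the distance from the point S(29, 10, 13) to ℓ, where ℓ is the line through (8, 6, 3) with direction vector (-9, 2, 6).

Direction vector d = (-9, 2, 6).
AP = (21, 4, 10); AP·d = -121, |AP|² = 557, |d|² = 121.
distance² = |AP|² − (AP·d)²/|d|² = 557 − 14641/121 = 436, so the distance is 2√109.

2√109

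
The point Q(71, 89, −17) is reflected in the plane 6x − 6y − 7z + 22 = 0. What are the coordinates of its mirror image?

(745/11, 1015/11, -145/11)

With n = (6, −6, −7), the signed offset is (n·Q − (-22))/|n|² = 33/121 = 3/11.
Q' = Q − 2t·n = (71, 89, −17) − (6/11)·(6, −6, −7) = (745/11, 1015/11, −145/11).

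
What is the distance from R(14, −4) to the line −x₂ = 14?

d = |0·14 + (-1)·(-4) − 14| / √(0 + 1) = |-10|/1 = 10.

10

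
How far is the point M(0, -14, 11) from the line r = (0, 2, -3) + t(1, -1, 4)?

2√41

Direction vector d = (1, -1, 4).
AP = (0, -16, 14); AP·d = 72, |AP|² = 452, |d|² = 18.
distance² = |AP|² − (AP·d)²/|d|² = 452 − 5184/18 = 164, so the distance is 2√41.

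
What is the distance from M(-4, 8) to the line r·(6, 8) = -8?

24/5

The normal to the line is n = (6, 8) with |n| = 10.
|n·M − (-8)| = |40 − (-8)| = 48, so the distance is 48/10 = 24/5.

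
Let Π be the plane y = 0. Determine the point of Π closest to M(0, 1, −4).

(0, 0, -4)

The perpendicular from M has direction n = (0, 1, 0): r = (0, 1, −4) + t(0, 1, 0).
Substitute into the plane: n·(M + tn) = 0 gives 1 + 1t = 0, so t = -1.
Foot = (0, 1, −4) + (-1)·(0, 1, 0) = (0, 0, −4).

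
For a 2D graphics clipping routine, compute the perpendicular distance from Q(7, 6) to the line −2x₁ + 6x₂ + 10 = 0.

8√10/5

The normal to the line is n = (−2, 6) with |n| = 2√10.
|n·Q − (-10)| = |22 − (-10)| = 32, so the distance is 32/(2√10) = 16/√10.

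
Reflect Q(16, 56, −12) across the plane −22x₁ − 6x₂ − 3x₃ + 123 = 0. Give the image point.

With n = (−22, −6, −3), the signed offset is (n·Q − (-123))/|n|² = -529/529 = -1.
Q' = Q − 2t·n = (16, 56, −12) − (-2)·(−22, −6, −3) = (−28, 44, −18).

(-28, 44, -18)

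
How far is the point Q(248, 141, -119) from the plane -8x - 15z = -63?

8

d = |(-8)·248 + (-15)·(-119) − (-63)| / √(64 + 0 + 225) = |-136| / 17 = 8.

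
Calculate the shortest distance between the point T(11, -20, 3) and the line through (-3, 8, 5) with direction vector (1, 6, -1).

2√94

Direction vector d = (1, 6, -1).
AP = (14, -28, -2), and AP × d = (40, 12, 112).
|AP × d|² = 14288 and |d|² = 38, so the distance is √(14288/38) = √376 = 2√94.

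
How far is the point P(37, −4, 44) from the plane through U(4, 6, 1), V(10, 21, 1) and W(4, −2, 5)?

UV = (6, 15, 0) and UW = (0, −8, 4), so a normal is n = UV × UW = (60, −24, −48).
Then n·(37, −4, 44) − 48 = 156.
|n| = √(3600 + 576 + 2304) = 36√5, so the distance is |156|/(36√5) = 13√5/15.

13/(3√5)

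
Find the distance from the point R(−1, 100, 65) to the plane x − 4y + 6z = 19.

n = (1, −4, 6); n·P − 19 = -30; |n| = √53; distance = 30/√53 = 30√53/53.

30√53/53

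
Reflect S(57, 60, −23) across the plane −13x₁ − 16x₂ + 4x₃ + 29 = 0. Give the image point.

n = (−13, −16, 4), |n|² = 441, n·S − (-29) = -1764, so t = -1764/441 = -4.
Foot F = S − (-4)·n = (5, −4, −7); the reflection is 2F − S = (−47, −68, 9).

(-47, -68, 9)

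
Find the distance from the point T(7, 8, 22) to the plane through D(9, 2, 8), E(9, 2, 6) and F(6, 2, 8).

DE = (0, 0, −2) and DF = (−3, 0, 0), so a normal is n = DE × DF = (0, 6, 0).
Then n·(7, 8, 22) − 12 = 36.
|n| = √(0 + 36 + 0) = 6, so the distance is |36|/6 = 6.

6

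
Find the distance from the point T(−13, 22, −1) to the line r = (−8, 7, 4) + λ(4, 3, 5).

5√11

Direction vector d = (4, 3, 5).
AP = (−5, 15, −5); AP·d = 0, |AP|² = 275, |d|² = 50.
distance² = |AP|² − (AP·d)²/|d|² = 275 − 0/50 = 275, so the distance is 5√11.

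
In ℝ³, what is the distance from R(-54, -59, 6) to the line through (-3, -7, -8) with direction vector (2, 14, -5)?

Direction vector d = (2, 14, -5).
AP = (-51, -52, 14), and AP × d = (64, -227, -610).
|AP × d|² = 427725 and |d|² = 225, so the distance is √(427725/225) = √1901.

√1901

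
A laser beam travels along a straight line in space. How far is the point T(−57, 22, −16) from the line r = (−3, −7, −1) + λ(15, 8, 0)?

3√314

Direction vector d = (15, 8, 0).
AP = (−54, 29, −15); AP·d = -578, |AP|² = 3982, |d|² = 289.
distance² = |AP|² − (AP·d)²/|d|² = 3982 − 334084/289 = 2826, so the distance is 3√314.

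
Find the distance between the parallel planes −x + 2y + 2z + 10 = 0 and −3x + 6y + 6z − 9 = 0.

13/3

Divide the second equation by 3 to match normals: −x + 2y + 2z = 3.
With common normal n = (−1, 2, 2) (|n| = 3), the distance is |(-10) − 3|/|n| = 13/3.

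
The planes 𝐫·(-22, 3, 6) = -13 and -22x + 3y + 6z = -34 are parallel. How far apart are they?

21/23

With common normal n = (-22, 3, 6) (|n| = 23), the distance is |(-13) − (-34)|/|n| = 21/23.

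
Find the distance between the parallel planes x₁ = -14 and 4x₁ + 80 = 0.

6

Divide the second equation by 4 to match normals: x₁ = -20.
Both planes have normal n = (1, 0, 0), |n| = 1. Any point on the first plane is at distance |(-20) − (-14)|/|n| = 6/1 = 6 from the second.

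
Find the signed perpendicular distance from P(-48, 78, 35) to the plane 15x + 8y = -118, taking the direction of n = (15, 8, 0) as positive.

22/17

n·P − (-118) = 22.
|n| = 17, so the signed distance is 22/17.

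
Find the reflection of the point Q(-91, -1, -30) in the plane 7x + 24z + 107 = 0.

(-63, -1, 66)

With n = (7, 0, 24), the signed offset is (n·Q − (-107))/|n|² = -1250/625 = -2.
Q' = Q − 2t·n = (-91, -1, -30) − (-4)·(7, 0, 24) = (-63, -1, 66).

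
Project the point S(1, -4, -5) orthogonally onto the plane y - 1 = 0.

(1, 1, -5)

n = (0, 1, 0), |n|² = 1, and n·S − 1 = -5.
t = -5/1 = -5, so the foot is S − t·n = (1, -4, -5) − (-5)·(0, 1, 0) = (1, 1, -5).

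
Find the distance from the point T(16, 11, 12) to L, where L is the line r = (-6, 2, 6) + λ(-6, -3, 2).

4√10

Direction vector d = (-6, -3, 2).
AP = (22, 9, 6); AP·d = -147, |AP|² = 601, |d|² = 49.
distance² = |AP|² − (AP·d)²/|d|² = 601 − 21609/49 = 160, so the distance is 4√10.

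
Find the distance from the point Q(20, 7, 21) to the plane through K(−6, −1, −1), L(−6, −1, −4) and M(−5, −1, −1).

8

KL = (0, 0, −3) and KM = (1, 0, 0), so a normal is n = KL × KM = (0, −3, 0).
n = (0, −3, 0); n·P − 3 = -24; |n| = 3; distance = 24/3 = 8.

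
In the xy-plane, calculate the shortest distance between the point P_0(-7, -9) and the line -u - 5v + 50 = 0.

d = |(-1)·(-7) + (-5)·(-9) − (-50)| / √(1 + 25) = |102|/√26 = 102/√26.

51√26/13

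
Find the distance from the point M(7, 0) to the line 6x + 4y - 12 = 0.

15/√13

The normal to the line is n = (6, 4) with |n| = 2√13.
|n·M − 12| = |42 − 12| = 30, so the distance is 30/(2√13) = 15/√13.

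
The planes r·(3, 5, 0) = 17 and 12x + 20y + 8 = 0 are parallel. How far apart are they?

19/√34

Divide the second equation by 4 to match normals: 3x + 5y = -2.
With common normal n = (3, 5, 0) (|n| = √34), the distance is |17 − (-2)|/|n| = 19/√34.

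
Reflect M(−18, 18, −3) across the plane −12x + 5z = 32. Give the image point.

With n = (−12, 0, 5), the signed offset is (n·M − 32)/|n|² = 169/169 = 1.
M' = M − 2t·n = (−18, 18, −3) − 2·(−12, 0, 5) = (6, 18, −13).

(6, 18, -13)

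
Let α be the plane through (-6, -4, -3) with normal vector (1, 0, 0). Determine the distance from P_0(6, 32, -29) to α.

12

The plane has equation n·(r − (-6, -4, -3)) = 0, i.e. n·r = -6.
Then n·(6, 32, -29) - (-6) = 12.
|n| = √(1 + 0 + 0) = 1, so the distance is |12|/1 = 12.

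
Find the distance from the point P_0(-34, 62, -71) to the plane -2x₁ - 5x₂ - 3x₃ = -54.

25/√38

Normal vector n = (-2, -5, -3), and n·(-34, 62, -71) - (-54) = 25.
|n| = √(4 + 25 + 9) = √38, so the distance is |25|/√38 = 25√38/38.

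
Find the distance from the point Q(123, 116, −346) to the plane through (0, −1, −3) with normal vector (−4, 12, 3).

9

The plane has equation n·(r − (0, −1, −3)) = 0, i.e. n·r = -21.
n = (−4, 12, 3); n·P − (-21) = -117; |n| = 13; distance = 117/13 = 9.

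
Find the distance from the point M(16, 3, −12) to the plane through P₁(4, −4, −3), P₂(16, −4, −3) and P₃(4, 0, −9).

3√13/13

P₁P₂ = (12, 0, 0) and P₁P₃ = (0, 4, −6), so a normal is n = P₁P₂ × P₁P₃ = (0, 72, 48).
Then n·(16, 3, −12) − (−432) = 72.
|n| = √(0 + 5184 + 2304) = 24√13, so the distance is |72|/(24√13) = 3/√13.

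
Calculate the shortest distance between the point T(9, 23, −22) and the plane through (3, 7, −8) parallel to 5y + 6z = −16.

4/√61

Parallel planes share the normal n = (0, 5, 6); since (3, 7, −8) lies on the plane, its equation is 5y + 6z = -13.
Then n·(9, 23, −22) − (−13) = −4.
|n| = √(0 + 25 + 36) = √61, so the distance is |-4|/√61 = 4√61/61.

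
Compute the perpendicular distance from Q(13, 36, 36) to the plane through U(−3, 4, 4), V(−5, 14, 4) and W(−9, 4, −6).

UV = (−2, 10, 0) and UW = (−6, 0, −10), so a normal is n = UV × UW = (−100, −20, 60).
d = |(-100)·13 + (-20)·36 + 60·36 − 460| / √(10000 + 400 + 3600) = |-320| / (20√35) = 16/√35.

16/√35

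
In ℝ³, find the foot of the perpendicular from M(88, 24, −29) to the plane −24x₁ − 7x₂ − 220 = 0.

The perpendicular from M has direction n = (−24, −7, 0): r = (88, 24, −29) + t(−24, −7, 0).
Substitute into the plane: n·(M + tn) = 220 gives -2280 + 625t = 220, so t = 4.
Foot = (88, 24, −29) + 4·(−24, −7, 0) = (−8, −4, −29).

(-8, -4, -29)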